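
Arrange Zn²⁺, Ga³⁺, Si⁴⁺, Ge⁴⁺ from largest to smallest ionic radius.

Zn²⁺ > Ga³⁺ > Ge⁴⁺ > Si⁴⁺

Tabulating Z and e⁻: Si⁴⁺ (Z=14, 10 e⁻), Ge⁴⁺ (Z=32, 28 e⁻), Ga³⁺ (Z=31, 28 e⁻), Zn²⁺ (Z=30, 28 e⁻). Si⁴⁺ < Ge⁴⁺ (same group, period 3 vs 4); Ge⁴⁺ < Ga³⁺ (both 28 e⁻, Z=32>31); Ga³⁺ < Zn²⁺ (both 28 e⁻, Z=31>30).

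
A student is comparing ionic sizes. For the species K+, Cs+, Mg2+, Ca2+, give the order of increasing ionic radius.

Mg2+ < Ca2+ < K+ < Cs+

Electron counts and nuclear charges: Mg2+ (Z=12, 10 e⁻), Ca2+ (Z=20, 18 e⁻), K+ (Z=19, 18 e⁻), Cs+ (Z=55, 54 e⁻). Mg2+ < Ca2+ (same group, period 3 vs 4); Ca2+ < K+ (both 18 e⁻, Z=20>19); K+ < Cs+ (same group, 2 shells fewer).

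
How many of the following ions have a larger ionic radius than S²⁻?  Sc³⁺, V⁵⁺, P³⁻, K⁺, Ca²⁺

1

These species are isoelectronic with 18 electrons. The only difference is the number of protons: V⁵⁺ (Z=23), Sc³⁺ (Z=21), Ca²⁺ (Z=20), K⁺ (Z=19), S²⁻ (Z=16), P³⁻ (Z=15). The strongest nuclear pull (V⁵⁺) gives the smallest ion.
Relative to S²⁻, the ions that are larger are P³⁻. So 1 is larger.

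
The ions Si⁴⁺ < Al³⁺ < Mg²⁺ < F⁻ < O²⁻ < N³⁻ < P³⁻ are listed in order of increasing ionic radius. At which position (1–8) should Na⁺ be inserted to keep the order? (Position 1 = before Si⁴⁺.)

4

Work out protons and electrons: Si⁴⁺ has 10 e⁻ (Z=14), Al³⁺ has 10 e⁻ (Z=13), Mg²⁺ has 10 e⁻ (Z=12), Na⁺ has 10 e⁻ (Z=11), F⁻ has 10 e⁻ (Z=9), O²⁻ has 10 e⁻ (Z=8), N³⁻ has 10 e⁻ (Z=7), P³⁻ has 18 e⁻ (Z=15). Si⁴⁺ < Al³⁺ (isoelectronic, higher Z=14 is smaller); Al³⁺ < Mg²⁺ (isoelectronic, higher Z=13 is smaller); Mg²⁺ < Na⁺ (both 10 e⁻, Z=12>11); Na⁺ < F⁻ (both 10 e⁻, Z=11>9); F⁻ < O²⁻ (isoelectronic, higher Z=9 is smaller); O²⁻ < N³⁻ (both 10 e⁻, Z=8>7); N³⁻ < P³⁻ (same group, 1 shell fewer).
Merged order: Si⁴⁺ < Al³⁺ < Mg²⁺ < Na⁺ < F⁻ < O²⁻ < N³⁻ < P³⁻ — Na⁺ is number 4.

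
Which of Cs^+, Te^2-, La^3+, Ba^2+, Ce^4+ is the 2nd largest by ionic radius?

Cs^+

Each ion has 54 electrons. The ranking follows nuclear charge in reverse — greater Z gives a smaller radius. Ce^4+ (Z=58), La^3+ (Z=57), Ba^2+ (Z=56), Cs^+ (Z=55), Te^2- (Z=52).
That gives Ce^4+ < La^3+ < Ba^2+ < Cs^+ < Te^2-. From the largest end, number 2 is Cs^+.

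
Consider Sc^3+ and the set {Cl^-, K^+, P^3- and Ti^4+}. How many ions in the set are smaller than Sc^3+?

1

Each ion has 18 electrons. The ranking follows nuclear charge in reverse — greater Z gives a smaller radius. Ti^4+ (Z=22), Sc^3+ (Z=21), K^+ (Z=19), Cl^- (Z=17), P^3- (Z=15).
Ordering all of them (including Sc^3+) by radius gives Ti^4+ < Sc^3+ < K^+ < Cl^- < P^3-. Count: 1.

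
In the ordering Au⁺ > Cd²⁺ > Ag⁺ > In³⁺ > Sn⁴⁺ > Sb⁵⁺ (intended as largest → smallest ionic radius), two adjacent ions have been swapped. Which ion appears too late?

Ag⁺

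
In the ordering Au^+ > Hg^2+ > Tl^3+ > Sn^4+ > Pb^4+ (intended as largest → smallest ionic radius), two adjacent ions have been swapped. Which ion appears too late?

Check each adjacent pair. Sn^4+ and Pb^4+ are reversed: same group and charge — period 5 sits above period 6, so Sn^4+ is smaller. No other neighbouring pair contradicts the periodic trends, so Pb^4+ is the ion listed too late.

Pb^4+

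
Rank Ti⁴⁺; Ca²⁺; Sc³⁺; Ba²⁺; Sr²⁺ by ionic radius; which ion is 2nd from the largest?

Sr²⁺

First list Z and electron count for each: Ti⁴⁺ (Z=22, 18 e⁻), Sc³⁺ (Z=21, 18 e⁻), Ca²⁺ (Z=20, 18 e⁻), Sr²⁺ (Z=38, 36 e⁻), Ba²⁺ (Z=56, 54 e⁻). Ti⁴⁺ < Sc³⁺ (isoelectronic, higher Z=22 is smaller); Sc³⁺ < Ca²⁺ (both 18 e⁻, Z=21>20); Ca²⁺ < Sr²⁺ (same group, period 4 vs 5); Sr²⁺ < Ba²⁺ (same group, period 5 vs 6).
Full ascending order: Ti⁴⁺ < Sc³⁺ < Ca²⁺ < Sr²⁺ < Ba²⁺. Counting from the largest, position 2 is Sr²⁺.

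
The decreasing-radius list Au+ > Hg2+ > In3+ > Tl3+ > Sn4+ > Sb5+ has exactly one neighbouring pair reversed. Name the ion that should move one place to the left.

Tl3+

Compare adjacent ions: In3+ and Tl3+ are in one column with the same charge; the lighter period-5 ion has one fewer shell and is smaller — yet in this decreasing list In3+ sits before Tl3+. Nothing else is reversed, so Tl3+ should move one place to the left.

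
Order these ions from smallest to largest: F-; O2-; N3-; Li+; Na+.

Li+ < Na+ < F- < O2- < N3-

Li+: 2 e⁻, Z=3, Na+: 10 e⁻, Z=11, F-: 10 e⁻, Z=9, O2-: 10 e⁻, Z=8, N3-: 10 e⁻, Z=7. Li+ < Na+ (same group, 1 shell fewer); Na+ < F- (isoelectronic, higher Z=11 is smaller); F- < O2- (isoelectronic, higher Z=9 is smaller); O2- < N3- (isoelectronic, higher Z=8 is smaller).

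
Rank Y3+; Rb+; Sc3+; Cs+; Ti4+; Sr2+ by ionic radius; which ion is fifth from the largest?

Sc3+

Electron counts and nuclear charges: Ti4+: 18 e⁻, Z=22, Sc3+: 18 e⁻, Z=21, Y3+: 36 e⁻, Z=39, Sr2+: 36 e⁻, Z=38, Rb+: 36 e⁻, Z=37, Cs+: 54 e⁻, Z=55. Ti4+ < Sc3+ (both 18 e⁻, Z=22>21); Sc3+ < Y3+ (same group, 1 shell fewer); Y3+ < Sr2+ (isoelectronic, higher Z=39 is smaller); Sr2+ < Rb+ (isoelectronic, higher Z=38 is smaller); Rb+ < Cs+ (same group, 1 shell fewer).
That gives Ti4+ < Sc3+ < Y3+ < Sr2+ < Rb+ < Cs+. From the largest end, number 5 is Sc3+.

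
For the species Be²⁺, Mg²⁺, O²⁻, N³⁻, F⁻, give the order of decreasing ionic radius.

Be²⁺ has 2 e⁻ (Z=4), Mg²⁺ has 10 e⁻ (Z=12), F⁻ has 10 e⁻ (Z=9), O²⁻ has 10 e⁻ (Z=8), N³⁻ has 10 e⁻ (Z=7). Be²⁺ < Mg²⁺ (same group, period 2 vs 3); Mg²⁺ < F⁻ (both 10 e⁻, Z=12>9); F⁻ < O²⁻ (isoelectronic, higher Z=9 is smaller); O²⁻ < N³⁻ (both 10 e⁻, Z=8>7).

N³⁻ > O²⁻ > F⁻ > Mg²⁺ > Be²⁺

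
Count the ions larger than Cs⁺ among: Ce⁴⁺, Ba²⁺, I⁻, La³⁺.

1

All of these have 54 electrons (isoelectronic). With the same electron cloud, the ion with the most protons pulls it in tightest. Nuclear charges: Ce⁴⁺ (Z=58), La³⁺ (Z=57), Ba²⁺ (Z=56), Cs⁺ (Z=55), I⁻ (Z=53). Highest Z is smallest.
Relative to Cs⁺, the ions that are larger are I⁻. Count: 1.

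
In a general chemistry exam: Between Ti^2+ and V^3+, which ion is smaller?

These species are isoelectronic with 20 electrons. The only difference is the number of protons: V^3+ (Z=23), Ti^2+ (Z=22). The strongest nuclear pull (V^3+) gives the smallest ion.

V^3+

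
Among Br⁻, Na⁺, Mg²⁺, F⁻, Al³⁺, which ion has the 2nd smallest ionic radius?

Mg²⁺

Electron counts and nuclear charges: Al³⁺ has 10 e⁻ (Z=13), Mg²⁺ has 10 e⁻ (Z=12), Na⁺ has 10 e⁻ (Z=11), F⁻ has 10 e⁻ (Z=9), Br⁻ has 36 e⁻ (Z=35). Al³⁺ < Mg²⁺ (isoelectronic, higher Z=13 is smaller); Mg²⁺ < Na⁺ (isoelectronic, higher Z=12 is smaller); Na⁺ < F⁻ (both 10 e⁻, Z=11>9); F⁻ < Br⁻ (same group, period 2 vs 4).
So the order is Al³⁺ < Mg²⁺ < Na⁺ < F⁻ < Br⁻; the 2nd-smallest ion is Mg²⁺.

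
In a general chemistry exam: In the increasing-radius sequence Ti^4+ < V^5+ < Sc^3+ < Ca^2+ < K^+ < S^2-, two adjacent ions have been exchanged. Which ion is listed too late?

V^5+

Compare adjacent ions: V^5+ and Ti^4+ share 18 electrons; the higher nuclear charge on V (Z=23) contracts it more, so V^5+ < Ti^4+ — yet in this increasing list Ti^4+ sits before V^5+. Nothing else is reversed, so V^5+ should move one place to the left.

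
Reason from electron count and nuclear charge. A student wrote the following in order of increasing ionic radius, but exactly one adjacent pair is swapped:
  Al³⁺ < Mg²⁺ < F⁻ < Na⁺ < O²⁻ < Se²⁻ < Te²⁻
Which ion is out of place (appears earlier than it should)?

Check each adjacent pair. F⁻ and Na⁺ are reversed: Na⁺ and F⁻ share 10 electrons; the higher nuclear charge on Na (Z=11) contracts it more, so Na⁺ < F⁻. No other neighbouring pair contradicts the periodic trends, so F⁻ is the ion listed too early.

F⁻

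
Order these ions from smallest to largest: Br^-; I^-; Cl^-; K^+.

K^+: 18 e⁻, Z=19, Cl^-: 18 e⁻, Z=17, Br^-: 36 e⁻, Z=35, I^-: 54 e⁻, Z=53. K^+ < Cl^- (both 18 e⁻, Z=19>17); Cl^- < Br^- (same group, 1 shell fewer); Br^- < I^- (same group, 1 shell fewer).

K^+ < Cl^- < Br^- < I^-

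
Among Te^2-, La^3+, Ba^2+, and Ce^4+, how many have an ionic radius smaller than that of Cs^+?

Isoelectronic series (54 e⁻ each). Size is set by nuclear charge: more protons means a smaller ion. Ce^4+ (Z=58), La^3+ (Z=57), Ba^2+ (Z=56), Cs^+ (Z=55), Te^2- (Z=52).
Ordering all of them (including Cs^+) by radius gives Ce^4+ < La^3+ < Ba^2+ < Cs^+ < Te^2-. That's 3.

3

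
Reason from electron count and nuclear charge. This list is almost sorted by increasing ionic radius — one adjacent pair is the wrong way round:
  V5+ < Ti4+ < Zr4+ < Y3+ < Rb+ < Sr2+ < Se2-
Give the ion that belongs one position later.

Rb+

Scanning neighbour by neighbour, only Rb+/Sr2+ violates a trend: Sr2+ and Rb+ share 36 electrons; the higher nuclear charge on Sr (Z=38) contracts it more, so Sr2+ < Rb+. That makes Rb+ the one sitting a position early relative to where it belongs.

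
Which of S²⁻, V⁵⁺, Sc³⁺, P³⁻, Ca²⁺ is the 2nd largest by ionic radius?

S²⁻

All of these have 18 electrons (isoelectronic). With the same electron cloud, the ion with the most protons pulls it in tightest. Nuclear charges: V⁵⁺ (Z=23), Sc³⁺ (Z=21), Ca²⁺ (Z=20), S²⁻ (Z=16), P³⁻ (Z=15). Highest Z is smallest.
Ordering: V⁵⁺ < Sc³⁺ < Ca²⁺ < S²⁻ < P³⁻. The 2nd largest is S²⁻.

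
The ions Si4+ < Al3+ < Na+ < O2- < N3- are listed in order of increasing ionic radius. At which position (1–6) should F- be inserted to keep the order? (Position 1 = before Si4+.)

Isoelectronic series (10 e⁻ each). Size is set by nuclear charge: more protons means a smaller ion. Si4+ (Z=14), Al3+ (Z=13), Na+ (Z=11), F- (Z=9), O2- (Z=8), N3- (Z=7).
The complete sequence is Si4+ < Al3+ < Na+ < F- < O2- < N3-. F- sits at position 4.

4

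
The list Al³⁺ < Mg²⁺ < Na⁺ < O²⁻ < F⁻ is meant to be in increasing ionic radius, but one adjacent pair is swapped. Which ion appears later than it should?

F⁻

Scanning neighbour by neighbour, only O²⁻/F⁻ violates a trend: they are isoelectronic (10 e⁻) and F has more protons than O (9 vs 8), making F⁻ smaller. That makes F⁻ the one sitting a position late relative to where it belongs.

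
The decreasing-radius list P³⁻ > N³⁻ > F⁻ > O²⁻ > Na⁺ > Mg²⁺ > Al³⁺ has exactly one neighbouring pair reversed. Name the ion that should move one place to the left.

O²⁻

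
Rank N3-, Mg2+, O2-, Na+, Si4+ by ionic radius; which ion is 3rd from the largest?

Na+

All of these have 10 electrons (isoelectronic). With the same electron cloud, the ion with the most protons pulls it in tightest. Nuclear charges: Si4+ (Z=14), Mg2+ (Z=12), Na+ (Z=11), O2- (Z=8), N3- (Z=7). Highest Z is smallest.
Full ascending order: Si4+ < Mg2+ < Na+ < O2- < N3-. Counting from the largest, position 3 is Na+.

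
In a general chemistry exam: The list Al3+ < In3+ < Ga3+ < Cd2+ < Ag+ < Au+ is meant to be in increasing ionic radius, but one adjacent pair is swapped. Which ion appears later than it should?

Check each adjacent pair. In3+ and Ga3+ are reversed: both in group 13 with the same charge; Ga3+ (period 4) has the smaller radius. No other neighbouring pair contradicts the periodic trends, so Ga3+ is the ion listed too late.

Ga3+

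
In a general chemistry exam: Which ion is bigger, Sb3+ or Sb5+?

Same element, different charge: the more highly charged cation has fewer electrons and a greater effective nuclear charge per electron, making Sb5+ the smallest.

Sb3+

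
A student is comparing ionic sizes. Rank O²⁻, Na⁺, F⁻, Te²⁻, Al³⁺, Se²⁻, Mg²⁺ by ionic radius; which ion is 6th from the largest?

Mg²⁺

Al³⁺ has 10 e⁻ (Z=13), Mg²⁺ has 10 e⁻ (Z=12), Na⁺ has 10 e⁻ (Z=11), F⁻ has 10 e⁻ (Z=9), O²⁻ has 10 e⁻ (Z=8), Se²⁻ has 36 e⁻ (Z=34), Te²⁻ has 54 e⁻ (Z=52). Al³⁺ < Mg²⁺ (both 10 e⁻, Z=13>12); Mg²⁺ < Na⁺ (isoelectronic, higher Z=12 is smaller); Na⁺ < F⁻ (both 10 e⁻, Z=11>9); F⁻ < O²⁻ (both 10 e⁻, Z=9>8); O²⁻ < Se²⁻ (same group, period 2 vs 4); Se²⁻ < Te²⁻ (same group, period 4 vs 5).
Ordering: Al³⁺ < Mg²⁺ < Na⁺ < F⁻ < O²⁻ < Se²⁻ < Te²⁻. The 6th largest is Mg²⁺.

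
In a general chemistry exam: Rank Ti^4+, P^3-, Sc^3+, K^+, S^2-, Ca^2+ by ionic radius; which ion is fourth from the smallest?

These species are isoelectronic with 18 electrons. The only difference is the number of protons: Ti^4+ (Z=22), Sc^3+ (Z=21), Ca^2+ (Z=20), K^+ (Z=19), S^2- (Z=16), P^3- (Z=15). The strongest nuclear pull (Ti^4+) gives the smallest ion.
That gives Ti^4+ < Sc^3+ < Ca^2+ < K^+ < S^2- < P^3-. From the smallest end, number 4 is K^+.

K^+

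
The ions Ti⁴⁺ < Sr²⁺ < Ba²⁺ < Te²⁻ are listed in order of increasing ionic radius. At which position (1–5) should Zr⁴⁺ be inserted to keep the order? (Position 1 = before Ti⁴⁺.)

2

First list Z and electron count for each: Ti⁴⁺ (Z=22, 18 e⁻), Zr⁴⁺ (Z=40, 36 e⁻), Sr²⁺ (Z=38, 36 e⁻), Ba²⁺ (Z=56, 54 e⁻), Te²⁻ (Z=52, 54 e⁻). Ti⁴⁺ < Zr⁴⁺ (same group, period 4 vs 5); Zr⁴⁺ < Sr²⁺ (both 36 e⁻, Z=40>38); Sr²⁺ < Ba²⁺ (same group, 1 shell fewer); Ba²⁺ < Te²⁻ (both 54 e⁻, Z=56>52).
The complete sequence is Ti⁴⁺ < Zr⁴⁺ < Sr²⁺ < Ba²⁺ < Te²⁻. Zr⁴⁺ sits at position 2.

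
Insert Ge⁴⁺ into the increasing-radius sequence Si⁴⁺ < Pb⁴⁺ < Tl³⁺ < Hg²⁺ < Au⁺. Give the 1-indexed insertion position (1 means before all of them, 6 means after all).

Work out protons and electrons: Si⁴⁺ has 10 e⁻ (Z=14), Ge⁴⁺ has 28 e⁻ (Z=32), Pb⁴⁺ has 78 e⁻ (Z=82), Tl³⁺ has 78 e⁻ (Z=81), Hg²⁺ has 78 e⁻ (Z=80), Au⁺ has 78 e⁻ (Z=79). Si⁴⁺ < Ge⁴⁺ (same group, 1 shell fewer); Ge⁴⁺ < Pb⁴⁺ (same group, 2 shells fewer); Pb⁴⁺ < Tl³⁺ (both 78 e⁻, Z=82>81); Tl³⁺ < Hg²⁺ (isoelectronic, higher Z=81 is smaller); Hg²⁺ < Au⁺ (isoelectronic, higher Z=80 is smaller).
The complete sequence is Si⁴⁺ < Ge⁴⁺ < Pb⁴⁺ < Tl³⁺ < Hg²⁺ < Au⁺. Ge⁴⁺ sits at position 2.

2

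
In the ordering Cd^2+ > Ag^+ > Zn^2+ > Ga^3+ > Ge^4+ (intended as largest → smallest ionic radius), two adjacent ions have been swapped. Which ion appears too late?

Ag^+

Compare adjacent ions: both have 46 electrons but Z(Cd)=48 > Z(Ag)=47, so Cd^2+ should be the smaller of the two — yet in this decreasing list Cd^2+ sits before Ag^+. Nothing else is reversed, so Ag^+ should move one place to the left.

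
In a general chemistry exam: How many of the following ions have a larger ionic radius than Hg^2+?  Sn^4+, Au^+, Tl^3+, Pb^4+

1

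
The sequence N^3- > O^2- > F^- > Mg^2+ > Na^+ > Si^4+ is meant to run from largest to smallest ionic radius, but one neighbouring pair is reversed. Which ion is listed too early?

Mg^2+

Check each adjacent pair. Mg^2+ and Na^+ are reversed: they are isoelectronic (10 e⁻) and Mg has more protons than Na (12 vs 11), making Mg^2+ smaller. No other neighbouring pair contradicts the periodic trends, so Mg^2+ is the ion listed too early.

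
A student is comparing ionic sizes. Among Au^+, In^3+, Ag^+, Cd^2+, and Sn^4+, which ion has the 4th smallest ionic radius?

Tabulating Z and e⁻: Sn^4+ (Z=50, 46 e⁻), In^3+ (Z=49, 46 e⁻), Cd^2+ (Z=48, 46 e⁻), Ag^+ (Z=47, 46 e⁻), Au^+ (Z=79, 78 e⁻). Sn^4+ < In^3+ (both 46 e⁻, Z=50>49); In^3+ < Cd^2+ (both 46 e⁻, Z=49>48); Cd^2+ < Ag^+ (isoelectronic, higher Z=48 is smaller); Ag^+ < Au^+ (same group, 1 shell fewer).
Ordering: Sn^4+ < In^3+ < Cd^2+ < Ag^+ < Au^+. The 4th smallest is Ag^+.

Ag^+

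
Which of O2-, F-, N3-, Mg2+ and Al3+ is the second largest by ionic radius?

O2-

All of these have 10 electrons (isoelectronic). With the same electron cloud, the ion with the most protons pulls it in tightest. Nuclear charges: Al3+ (Z=13), Mg2+ (Z=12), F- (Z=9), O2- (Z=8), N3- (Z=7). Highest Z is smallest.
That gives Al3+ < Mg2+ < F- < O2- < N3-. From the largest end, number 2 is O2-.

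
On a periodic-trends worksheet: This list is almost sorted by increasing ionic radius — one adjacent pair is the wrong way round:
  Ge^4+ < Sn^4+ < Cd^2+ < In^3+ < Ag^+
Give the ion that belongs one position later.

Cd^2+

Check each adjacent pair. Cd^2+ and In^3+ are reversed: In^3+ and Cd^2+ share 46 electrons; the higher nuclear charge on In (Z=49) contracts it more, so In^3+ < Cd^2+. No other neighbouring pair contradicts the periodic trends, so Cd^2+ is the ion listed too early.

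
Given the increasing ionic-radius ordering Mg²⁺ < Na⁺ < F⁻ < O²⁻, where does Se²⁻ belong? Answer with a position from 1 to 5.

5

Work out protons and electrons: Mg²⁺ (Z=12, 10 e⁻), Na⁺ (Z=11, 10 e⁻), F⁻ (Z=9, 10 e⁻), O²⁻ (Z=8, 10 e⁻), Se²⁻ (Z=34, 36 e⁻). Mg²⁺ < Na⁺ (isoelectronic, higher Z=12 is smaller); Na⁺ < F⁻ (isoelectronic, higher Z=11 is smaller); F⁻ < O²⁻ (both 10 e⁻, Z=9>8); O²⁻ < Se²⁻ (same group, 2 shells fewer).
Putting Se²⁻ in gives Mg²⁺ < Na⁺ < F⁻ < O²⁻ < Se²⁻; it lands at slot 5.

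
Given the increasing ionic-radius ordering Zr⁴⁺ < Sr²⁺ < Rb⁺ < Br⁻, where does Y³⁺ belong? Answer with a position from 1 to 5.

Isoelectronic series (36 e⁻ each). Size is set by nuclear charge: more protons means a smaller ion. Zr⁴⁺ (Z=40), Y³⁺ (Z=39), Sr²⁺ (Z=38), Rb⁺ (Z=37), Br⁻ (Z=35).
Putting Y³⁺ in gives Zr⁴⁺ < Y³⁺ < Sr²⁺ < Rb⁺ < Br⁻; it lands at slot 2.

2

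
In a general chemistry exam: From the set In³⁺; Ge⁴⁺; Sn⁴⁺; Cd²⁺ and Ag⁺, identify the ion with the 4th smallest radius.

Cd²⁺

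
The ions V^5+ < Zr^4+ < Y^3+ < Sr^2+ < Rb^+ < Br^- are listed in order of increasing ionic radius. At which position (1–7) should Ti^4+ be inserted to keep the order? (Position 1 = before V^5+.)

2

First list Z and electron count for each: V^5+ has 18 e⁻ (Z=23), Ti^4+ has 18 e⁻ (Z=22), Zr^4+ has 36 e⁻ (Z=40), Y^3+ has 36 e⁻ (Z=39), Sr^2+ has 36 e⁻ (Z=38), Rb^+ has 36 e⁻ (Z=37), Br^- has 36 e⁻ (Z=35). V^5+ < Ti^4+ (isoelectronic, higher Z=23 is smaller); Ti^4+ < Zr^4+ (same group, period 4 vs 5); Zr^4+ < Y^3+ (both 36 e⁻, Z=40>39); Y^3+ < Sr^2+ (isoelectronic, higher Z=39 is smaller); Sr^2+ < Rb^+ (both 36 e⁻, Z=38>37); Rb^+ < Br^- (both 36 e⁻, Z=37>35).
With Ti^4+ included the full order is V^5+ < Ti^4+ < Zr^4+ < Y^3+ < Sr^2+ < Rb^+ < Br^-, so it takes position 2.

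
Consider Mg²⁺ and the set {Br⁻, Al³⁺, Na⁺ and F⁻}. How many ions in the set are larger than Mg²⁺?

3

Al³⁺ (Z=13, 10 e⁻), Mg²⁺ (Z=12, 10 e⁻), Na⁺ (Z=11, 10 e⁻), F⁻ (Z=9, 10 e⁻), Br⁻ (Z=35, 36 e⁻). Al³⁺ < Mg²⁺ (isoelectronic, higher Z=13 is smaller); Mg²⁺ < Na⁺ (isoelectronic, higher Z=12 is smaller); Na⁺ < F⁻ (isoelectronic, higher Z=11 is smaller); F⁻ < Br⁻ (same group, 2 shells fewer).
Relative to Mg²⁺, the ions that are larger are Na⁺, F⁻, Br⁻. Count: 3.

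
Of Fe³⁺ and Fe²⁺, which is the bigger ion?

Fe²⁺

These are all Fe ions. Removing more electrons (higher positive charge) pulls the remaining electrons in closer, so Fe³⁺ is smallest and Fe²⁺ is largest.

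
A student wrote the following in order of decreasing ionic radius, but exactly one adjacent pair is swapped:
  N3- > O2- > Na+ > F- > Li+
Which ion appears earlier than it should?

Na+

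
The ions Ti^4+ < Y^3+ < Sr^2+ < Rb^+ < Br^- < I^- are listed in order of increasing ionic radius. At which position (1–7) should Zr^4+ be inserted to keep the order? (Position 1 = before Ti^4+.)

2

Tabulating Z and e⁻: Ti^4+ has 18 e⁻ (Z=22), Zr^4+ has 36 e⁻ (Z=40), Y^3+ has 36 e⁻ (Z=39), Sr^2+ has 36 e⁻ (Z=38), Rb^+ has 36 e⁻ (Z=37), Br^- has 36 e⁻ (Z=35), I^- has 54 e⁻ (Z=53). Ti^4+ < Zr^4+ (same group, 1 shell fewer); Zr^4+ < Y^3+ (both 36 e⁻, Z=40>39); Y^3+ < Sr^2+ (both 36 e⁻, Z=39>38); Sr^2+ < Rb^+ (isoelectronic, higher Z=38 is smaller); Rb^+ < Br^- (isoelectronic, higher Z=37 is smaller); Br^- < I^- (same group, 1 shell fewer).
The complete sequence is Ti^4+ < Zr^4+ < Y^3+ < Sr^2+ < Rb^+ < Br^- < I^-. Zr^4+ sits at position 2.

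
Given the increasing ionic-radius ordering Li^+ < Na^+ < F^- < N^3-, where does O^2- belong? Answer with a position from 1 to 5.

4

Electron counts and nuclear charges: Li^+ has 2 e⁻ (Z=3), Na^+ has 10 e⁻ (Z=11), F^- has 10 e⁻ (Z=9), O^2- has 10 e⁻ (Z=8), N^3- has 10 e⁻ (Z=7). Li^+ < Na^+ (same group, 1 shell fewer); Na^+ < F^- (isoelectronic, higher Z=11 is smaller); F^- < O^2- (isoelectronic, higher Z=9 is smaller); O^2- < N^3- (both 10 e⁻, Z=8>7).
Merged order: Li^+ < Na^+ < F^- < O^2- < N^3- — O^2- is number 4.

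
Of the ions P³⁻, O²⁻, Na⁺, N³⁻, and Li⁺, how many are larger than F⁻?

3

Li⁺ (Z=3, 2 e⁻), Na⁺ (Z=11, 10 e⁻), F⁻ (Z=9, 10 e⁻), O²⁻ (Z=8, 10 e⁻), N³⁻ (Z=7, 10 e⁻), P³⁻ (Z=15, 18 e⁻). Li⁺ < Na⁺ (same group, period 2 vs 3); Na⁺ < F⁻ (both 10 e⁻, Z=11>9); F⁻ < O²⁻ (isoelectronic, higher Z=9 is smaller); O²⁻ < N³⁻ (isoelectronic, higher Z=8 is smaller); N³⁻ < P³⁻ (same group, 1 shell fewer).
Overall: Li⁺ < Na⁺ < F⁻ < O²⁻ < N³⁻ < P³⁻. F⁻ has 2 below it and 3 above. That's 3.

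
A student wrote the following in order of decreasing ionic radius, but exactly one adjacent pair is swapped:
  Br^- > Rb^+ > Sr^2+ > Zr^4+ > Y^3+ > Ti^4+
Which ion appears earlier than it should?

Zr^4+

Check each adjacent pair. Zr^4+ and Y^3+ are reversed: they are isoelectronic (36 e⁻) and Zr has more protons than Y (40 vs 39), making Zr^4+ smaller. No other neighbouring pair contradicts the periodic trends, so Zr^4+ is the ion listed too early.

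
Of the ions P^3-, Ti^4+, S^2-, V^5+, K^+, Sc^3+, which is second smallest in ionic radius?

These species are isoelectronic with 18 electrons. The only difference is the number of protons: V^5+ (Z=23), Ti^4+ (Z=22), Sc^3+ (Z=21), K^+ (Z=19), S^2- (Z=16), P^3- (Z=15). The strongest nuclear pull (V^5+) gives the smallest ion.
That gives V^5+ < Ti^4+ < Sc^3+ < K^+ < S^2- < P^3-. From the smallest end, number 2 is Ti^4+.

Ti^4+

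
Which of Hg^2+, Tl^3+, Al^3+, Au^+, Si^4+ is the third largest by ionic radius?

Tl^3+

Si^4+: 10 e⁻, Z=14, Al^3+: 10 e⁻, Z=13, Tl^3+: 78 e⁻, Z=81, Hg^2+: 78 e⁻, Z=80, Au^+: 78 e⁻, Z=79. Si^4+ < Al^3+ (both 10 e⁻, Z=14>13); Al^3+ < Tl^3+ (same group, 3 shells fewer); Tl^3+ < Hg^2+ (both 78 e⁻, Z=81>80); Hg^2+ < Au^+ (both 78 e⁻, Z=80>79).
Full ascending order: Si^4+ < Al^3+ < Tl^3+ < Hg^2+ < Au^+. Counting from the largest, position 3 is Tl^3+.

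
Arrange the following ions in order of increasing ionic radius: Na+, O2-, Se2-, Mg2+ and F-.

Tabulating Z and e⁻: Mg2+: 10 e⁻, Z=12, Na+: 10 e⁻, Z=11, F-: 10 e⁻, Z=9, O2-: 10 e⁻, Z=8, Se2-: 36 e⁻, Z=34. Mg2+ < Na+ (both 10 e⁻, Z=12>11); Na+ < F- (both 10 e⁻, Z=11>9); F- < O2- (isoelectronic, higher Z=9 is smaller); O2- < Se2- (same group, period 2 vs 4).

Mg2+ < Na+ < F- < O2- < Se2-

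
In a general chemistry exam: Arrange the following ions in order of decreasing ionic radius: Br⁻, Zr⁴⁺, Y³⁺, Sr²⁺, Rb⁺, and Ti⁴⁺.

First list Z and electron count for each: Ti⁴⁺ (Z=22, 18 e⁻), Zr⁴⁺ (Z=40, 36 e⁻), Y³⁺ (Z=39, 36 e⁻), Sr²⁺ (Z=38, 36 e⁻), Rb⁺ (Z=37, 36 e⁻), Br⁻ (Z=35, 36 e⁻). Ti⁴⁺ < Zr⁴⁺ (same group, period 4 vs 5); Zr⁴⁺ < Y³⁺ (isoelectronic, higher Z=40 is smaller); Y³⁺ < Sr²⁺ (both 36 e⁻, Z=39>38); Sr²⁺ < Rb⁺ (both 36 e⁻, Z=38>37); Rb⁺ < Br⁻ (both 36 e⁻, Z=37>35).

Br⁻ > Rb⁺ > Sr²⁺ > Y³⁺ > Zr⁴⁺ > Ti⁴⁺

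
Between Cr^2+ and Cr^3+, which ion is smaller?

Cr^3+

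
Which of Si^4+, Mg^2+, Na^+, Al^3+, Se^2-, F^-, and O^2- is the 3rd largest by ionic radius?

Electron counts and nuclear charges: Si^4+ (Z=14, 10 e⁻), Al^3+ (Z=13, 10 e⁻), Mg^2+ (Z=12, 10 e⁻), Na^+ (Z=11, 10 e⁻), F^- (Z=9, 10 e⁻), O^2- (Z=8, 10 e⁻), Se^2- (Z=34, 36 e⁻). Si^4+ < Al^3+ (isoelectronic, higher Z=14 is smaller); Al^3+ < Mg^2+ (isoelectronic, higher Z=13 is smaller); Mg^2+ < Na^+ (isoelectronic, higher Z=12 is smaller); Na^+ < F^- (isoelectronic, higher Z=11 is smaller); F^- < O^2- (isoelectronic, higher Z=9 is smaller); O^2- < Se^2- (same group, 2 shells fewer).
Full ascending order: Si^4+ < Al^3+ < Mg^2+ < Na^+ < F^- < O^2- < Se^2-. Counting from the largest, position 3 is F^-.

F^-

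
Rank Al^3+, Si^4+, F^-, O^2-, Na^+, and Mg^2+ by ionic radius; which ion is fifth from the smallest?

Isoelectronic series (10 e⁻ each). Size is set by nuclear charge: more protons means a smaller ion. Si^4+ (Z=14), Al^3+ (Z=13), Mg^2+ (Z=12), Na^+ (Z=11), F^- (Z=9), O^2- (Z=8).
Ordering: Si^4+ < Al^3+ < Mg^2+ < Na^+ < F^- < O^2-. The fifth smallest is F^-.

F^-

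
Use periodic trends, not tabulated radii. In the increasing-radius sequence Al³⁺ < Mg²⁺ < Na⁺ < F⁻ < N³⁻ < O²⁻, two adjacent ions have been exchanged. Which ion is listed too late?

O²⁻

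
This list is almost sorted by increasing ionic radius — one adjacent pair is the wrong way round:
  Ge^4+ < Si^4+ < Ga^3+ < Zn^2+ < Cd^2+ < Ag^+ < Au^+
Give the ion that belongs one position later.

Ge^4+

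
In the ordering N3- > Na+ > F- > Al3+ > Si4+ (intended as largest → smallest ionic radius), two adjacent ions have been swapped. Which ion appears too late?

Scanning neighbour by neighbour, only Na+/F- violates a trend: Na+ and F- share 10 electrons; the higher nuclear charge on Na (Z=11) contracts it more, so Na+ < F-. That makes F- the one sitting a position late relative to where it belongs.

F-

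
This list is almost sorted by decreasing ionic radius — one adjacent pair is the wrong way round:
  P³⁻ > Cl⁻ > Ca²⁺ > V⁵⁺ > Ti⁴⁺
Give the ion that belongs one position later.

Scanning neighbour by neighbour, only V⁵⁺/Ti⁴⁺ violates a trend: they are isoelectronic (18 e⁻) and V has more protons than Ti (23 vs 22), making V⁵⁺ smaller. That makes V⁵⁺ the one sitting a position early relative to where it belongs.

V⁵⁺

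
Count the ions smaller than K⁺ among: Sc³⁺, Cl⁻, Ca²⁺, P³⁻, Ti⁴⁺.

Each ion has 18 electrons. The ranking follows nuclear charge in reverse — greater Z gives a smaller radius. Ti⁴⁺ (Z=22), Sc³⁺ (Z=21), Ca²⁺ (Z=20), K⁺ (Z=19), Cl⁻ (Z=17), P³⁻ (Z=15).
Overall: Ti⁴⁺ < Sc³⁺ < Ca²⁺ < K⁺ < Cl⁻ < P³⁻. K⁺ has 3 below it and 2 above. Count: 3.

3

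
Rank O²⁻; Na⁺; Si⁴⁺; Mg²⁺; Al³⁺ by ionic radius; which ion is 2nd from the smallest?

Al³⁺

Isoelectronic series (10 e⁻ each). Size is set by nuclear charge: more protons means a smaller ion. Si⁴⁺ (Z=14), Al³⁺ (Z=13), Mg²⁺ (Z=12), Na⁺ (Z=11), O²⁻ (Z=8).
Ordering: Si⁴⁺ < Al³⁺ < Mg²⁺ < Na⁺ < O²⁻. The 2nd smallest is Al³⁺.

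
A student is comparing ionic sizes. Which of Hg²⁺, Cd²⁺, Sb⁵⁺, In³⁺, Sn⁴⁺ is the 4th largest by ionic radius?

Sn⁴⁺

Work out protons and electrons: Sb⁵⁺ (Z=51, 46 e⁻), Sn⁴⁺ (Z=50, 46 e⁻), In³⁺ (Z=49, 46 e⁻), Cd²⁺ (Z=48, 46 e⁻), Hg²⁺ (Z=80, 78 e⁻). Sb⁵⁺ < Sn⁴⁺ (both 46 e⁻, Z=51>50); Sn⁴⁺ < In³⁺ (isoelectronic, higher Z=50 is smaller); In³⁺ < Cd²⁺ (both 46 e⁻, Z=49>48); Cd²⁺ < Hg²⁺ (same group, period 5 vs 6).
Full ascending order: Sb⁵⁺ < Sn⁴⁺ < In³⁺ < Cd²⁺ < Hg²⁺. Counting from the largest, position 4 is Sn⁴⁺.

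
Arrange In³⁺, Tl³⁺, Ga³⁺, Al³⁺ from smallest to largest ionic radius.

Al³⁺ < Ga³⁺ < In³⁺ < Tl³⁺

All are in the same group with charge +3. Radius grows down the group as n (the outermost shell) increases.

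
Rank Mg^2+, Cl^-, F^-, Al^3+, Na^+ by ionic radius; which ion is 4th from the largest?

Mg^2+

Tabulating Z and e⁻: Al^3+: 10 e⁻, Z=13, Mg^2+: 10 e⁻, Z=12, Na^+: 10 e⁻, Z=11, F^-: 10 e⁻, Z=9, Cl^-: 18 e⁻, Z=17. Al^3+ < Mg^2+ (isoelectronic, higher Z=13 is smaller); Mg^2+ < Na^+ (isoelectronic, higher Z=12 is smaller); Na^+ < F^- (isoelectronic, higher Z=11 is smaller); F^- < Cl^- (same group, 1 shell fewer).
Full ascending order: Al^3+ < Mg^2+ < Na^+ < F^- < Cl^-. Counting from the largest, position 4 is Mg^2+.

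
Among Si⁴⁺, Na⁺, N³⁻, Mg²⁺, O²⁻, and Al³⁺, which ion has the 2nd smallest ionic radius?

Al³⁺

All of these have 10 electrons (isoelectronic). With the same electron cloud, the ion with the most protons pulls it in tightest. Nuclear charges: Si⁴⁺ (Z=14), Al³⁺ (Z=13), Mg²⁺ (Z=12), Na⁺ (Z=11), O²⁻ (Z=8), N³⁻ (Z=7). Highest Z is smallest.
That gives Si⁴⁺ < Al³⁺ < Mg²⁺ < Na⁺ < O²⁻ < N³⁻. From the smallest end, number 2 is Al³⁺.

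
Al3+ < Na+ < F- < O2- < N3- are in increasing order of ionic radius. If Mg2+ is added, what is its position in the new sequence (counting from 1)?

Each ion has 10 electrons. The ranking follows nuclear charge in reverse — greater Z gives a smaller radius. Al3+ (Z=13), Mg2+ (Z=12), Na+ (Z=11), F- (Z=9), O2- (Z=8), N3- (Z=7).
With Mg2+ included the full order is Al3+ < Mg2+ < Na+ < F- < O2- < N3-, so it takes position 2.

2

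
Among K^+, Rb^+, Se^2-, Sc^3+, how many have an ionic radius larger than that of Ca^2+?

First list Z and electron count for each: Sc^3+ has 18 e⁻ (Z=21), Ca^2+ has 18 e⁻ (Z=20), K^+ has 18 e⁻ (Z=19), Rb^+ has 36 e⁻ (Z=37), Se^2- has 36 e⁻ (Z=34). Sc^3+ < Ca^2+ (both 18 e⁻, Z=21>20); Ca^2+ < K^+ (isoelectronic, higher Z=20 is smaller); K^+ < Rb^+ (same group, 1 shell fewer); Rb^+ < Se^2- (isoelectronic, higher Z=37 is smaller).
Placing each against Ca^2+: smaller — Sc^3+; larger — K^+, Rb^+, Se^2-. That's 3.

3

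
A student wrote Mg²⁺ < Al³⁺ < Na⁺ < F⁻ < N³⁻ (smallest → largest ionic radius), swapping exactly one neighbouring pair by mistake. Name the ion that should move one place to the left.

Al³⁺

Compare adjacent ions: Al³⁺ and Mg²⁺ share 10 electrons; the higher nuclear charge on Al (Z=13) contracts it more, so Al³⁺ < Mg²⁺ — yet in this increasing list Mg²⁺ sits before Al³⁺. Nothing else is reversed, so Al³⁺ should move one place to the left.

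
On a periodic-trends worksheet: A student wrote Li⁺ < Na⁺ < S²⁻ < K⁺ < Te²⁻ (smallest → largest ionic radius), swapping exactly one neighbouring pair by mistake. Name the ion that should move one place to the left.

K⁺

The pair S²⁻, K⁺ is the wrong way round — they are isoelectronic (18 e⁻) and K has more protons than S (19 vs 16), making K⁺ smaller. All other adjacent pairs agree with periodic trends, so K⁺ is the misplaced ion.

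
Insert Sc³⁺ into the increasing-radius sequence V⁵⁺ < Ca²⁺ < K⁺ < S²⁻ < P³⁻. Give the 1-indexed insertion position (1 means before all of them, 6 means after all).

2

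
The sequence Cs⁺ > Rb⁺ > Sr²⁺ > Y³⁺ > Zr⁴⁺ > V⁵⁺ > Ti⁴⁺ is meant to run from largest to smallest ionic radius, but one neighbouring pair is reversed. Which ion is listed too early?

V⁵⁺

The pair V⁵⁺, Ti⁴⁺ is the wrong way round — V⁵⁺ and Ti⁴⁺ share 18 electrons; the higher nuclear charge on V (Z=23) contracts it more, so V⁵⁺ < Ti⁴⁺. All other adjacent pairs agree with periodic trends, so V⁵⁺ is the misplaced ion.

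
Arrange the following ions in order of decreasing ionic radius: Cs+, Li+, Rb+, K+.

Cs+ > Rb+ > K+ > Li+

All are in the same group with charge +1. Radius grows down the group as n (the outermost shell) increases.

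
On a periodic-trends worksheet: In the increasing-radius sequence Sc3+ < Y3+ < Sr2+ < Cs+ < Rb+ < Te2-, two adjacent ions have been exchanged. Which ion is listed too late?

The pair Cs+, Rb+ is the wrong way round — same group and charge — period 5 sits above period 6, so Rb+ is smaller. All other adjacent pairs agree with periodic trends, so Rb+ is the misplaced ion.

Rb+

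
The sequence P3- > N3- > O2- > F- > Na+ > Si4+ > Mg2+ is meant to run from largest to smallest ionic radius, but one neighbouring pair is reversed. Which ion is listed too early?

Scanning neighbour by neighbour, only Si4+/Mg2+ violates a trend: both have 10 electrons but Z(Si)=14 > Z(Mg)=12, so Si4+ should be the smaller of the two. That makes Si4+ the one sitting a position early relative to where it belongs.

Si4+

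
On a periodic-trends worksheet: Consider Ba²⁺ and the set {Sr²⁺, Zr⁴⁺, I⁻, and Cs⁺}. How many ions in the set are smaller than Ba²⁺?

2

Work out protons and electrons: Zr⁴⁺ has 36 e⁻ (Z=40), Sr²⁺ has 36 e⁻ (Z=38), Ba²⁺ has 54 e⁻ (Z=56), Cs⁺ has 54 e⁻ (Z=55), I⁻ has 54 e⁻ (Z=53). Zr⁴⁺ < Sr²⁺ (both 36 e⁻, Z=40>38); Sr²⁺ < Ba²⁺ (same group, 1 shell fewer); Ba²⁺ < Cs⁺ (isoelectronic, higher Z=56 is smaller); Cs⁺ < I⁻ (both 54 e⁻, Z=55>53).
Overall: Zr⁴⁺ < Sr²⁺ < Ba²⁺ < Cs⁺ < I⁻. Ba²⁺ has 2 below it and 2 above. That's 2.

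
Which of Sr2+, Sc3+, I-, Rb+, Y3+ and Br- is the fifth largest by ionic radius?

First list Z and electron count for each: Sc3+: 18 e⁻, Z=21, Y3+: 36 e⁻, Z=39, Sr2+: 36 e⁻, Z=38, Rb+: 36 e⁻, Z=37, Br-: 36 e⁻, Z=35, I-: 54 e⁻, Z=53. Sc3+ < Y3+ (same group, 1 shell fewer); Y3+ < Sr2+ (isoelectronic, higher Z=39 is smaller); Sr2+ < Rb+ (both 36 e⁻, Z=38>37); Rb+ < Br- (both 36 e⁻, Z=37>35); Br- < I- (same group, 1 shell fewer).
So the order is Sc3+ < Y3+ < Sr2+ < Rb+ < Br- < I-; the 5th-largest ion is Y3+.

Y3+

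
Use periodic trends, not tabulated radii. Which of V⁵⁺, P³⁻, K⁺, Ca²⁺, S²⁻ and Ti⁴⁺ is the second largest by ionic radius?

Isoelectronic series (18 e⁻ each). Size is set by nuclear charge: more protons means a smaller ion. V⁵⁺ (Z=23), Ti⁴⁺ (Z=22), Ca²⁺ (Z=20), K⁺ (Z=19), S²⁻ (Z=16), P³⁻ (Z=15).
So the order is V⁵⁺ < Ti⁴⁺ < Ca²⁺ < K⁺ < S²⁻ < P³⁻; the 2nd-largest ion is S²⁻.

S²⁻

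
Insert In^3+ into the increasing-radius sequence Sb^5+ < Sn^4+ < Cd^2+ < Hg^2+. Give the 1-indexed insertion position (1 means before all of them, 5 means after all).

First list Z and electron count for each: Sb^5+ (Z=51, 46 e⁻), Sn^4+ (Z=50, 46 e⁻), In^3+ (Z=49, 46 e⁻), Cd^2+ (Z=48, 46 e⁻), Hg^2+ (Z=80, 78 e⁻). Sb^5+ < Sn^4+ (both 46 e⁻, Z=51>50); Sn^4+ < In^3+ (both 46 e⁻, Z=50>49); In^3+ < Cd^2+ (isoelectronic, higher Z=49 is smaller); Cd^2+ < Hg^2+ (same group, 1 shell fewer).
Putting In^3+ in gives Sb^5+ < Sn^4+ < In^3+ < Cd^2+ < Hg^2+; it lands at slot 3.

3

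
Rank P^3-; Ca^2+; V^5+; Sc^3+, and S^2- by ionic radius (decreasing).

All of these have 18 electrons (isoelectronic). With the same electron cloud, the ion with the most protons pulls it in tightest. Nuclear charges: V^5+ (Z=23), Sc^3+ (Z=21), Ca^2+ (Z=20), S^2- (Z=16), P^3- (Z=15). Highest Z is smallest.

P^3- > S^2- > Ca^2+ > Sc^3+ > V^5+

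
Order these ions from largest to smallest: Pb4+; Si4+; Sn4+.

Pb4+ > Sn4+ > Si4+

All are in the same group with charge +4. Radius grows down the group as n (the outermost shell) increases.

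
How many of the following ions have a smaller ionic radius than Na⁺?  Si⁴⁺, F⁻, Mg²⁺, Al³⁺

These species are isoelectronic with 10 electrons. The only difference is the number of protons: Si⁴⁺ (Z=14), Al³⁺ (Z=13), Mg²⁺ (Z=12), Na⁺ (Z=11), F⁻ (Z=9). The strongest nuclear pull (Si⁴⁺) gives the smallest ion.
Overall: Si⁴⁺ < Al³⁺ < Mg²⁺ < Na⁺ < F⁻. Na⁺ has 3 below it and 1 above. So 3 are smaller.

3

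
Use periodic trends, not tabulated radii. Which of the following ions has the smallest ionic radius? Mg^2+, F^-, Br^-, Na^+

Mg^2+ (Z=12, 10 e⁻), Na^+ (Z=11, 10 e⁻), F^- (Z=9, 10 e⁻), Br^- (Z=35, 36 e⁻). Mg^2+ < Na^+ (both 10 e⁻, Z=12>11); Na^+ < F^- (isoelectronic, higher Z=11 is smaller); F^- < Br^- (same group, period 2 vs 4).

Mg^2+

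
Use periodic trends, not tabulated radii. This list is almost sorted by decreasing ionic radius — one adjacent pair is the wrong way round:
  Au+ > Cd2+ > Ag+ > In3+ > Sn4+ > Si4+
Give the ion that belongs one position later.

The pair Cd2+, Ag+ is the wrong way round — they are isoelectronic (46 e⁻) and Cd has more protons than Ag (48 vs 47), making Cd2+ smaller. All other adjacent pairs agree with periodic trends, so Cd2+ is the misplaced ion.

Cd2+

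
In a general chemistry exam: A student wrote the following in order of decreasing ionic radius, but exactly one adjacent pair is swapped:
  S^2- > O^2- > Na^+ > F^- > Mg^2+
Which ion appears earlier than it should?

Check each adjacent pair. Na^+ and F^- are reversed: Na^+ and F^- share 10 electrons; the higher nuclear charge on Na (Z=11) contracts it more, so Na^+ < F^-. No other neighbouring pair contradicts the periodic trends, so Na^+ is the ion listed too early.

Na^+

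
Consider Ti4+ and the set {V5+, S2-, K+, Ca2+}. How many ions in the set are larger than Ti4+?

3

Isoelectronic series (18 e⁻ each). Size is set by nuclear charge: more protons means a smaller ion. V5+ (Z=23), Ti4+ (Z=22), Ca2+ (Z=20), K+ (Z=19), S2- (Z=16).
Relative to Ti4+, the ions that are larger are Ca2+, K+, S2-. That's 3.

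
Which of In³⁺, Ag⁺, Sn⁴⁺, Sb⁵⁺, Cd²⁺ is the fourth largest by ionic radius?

Each ion has 46 electrons. The ranking follows nuclear charge in reverse — greater Z gives a smaller radius. Sb⁵⁺ (Z=51), Sn⁴⁺ (Z=50), In³⁺ (Z=49), Cd²⁺ (Z=48), Ag⁺ (Z=47).
That gives Sb⁵⁺ < Sn⁴⁺ < In³⁺ < Cd²⁺ < Ag⁺. From the largest end, number 4 is Sn⁴⁺.

Sn⁴⁺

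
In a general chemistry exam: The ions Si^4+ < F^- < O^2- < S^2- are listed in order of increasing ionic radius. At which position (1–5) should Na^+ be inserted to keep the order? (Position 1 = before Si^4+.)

Si^4+ has 10 e⁻ (Z=14), Na^+ has 10 e⁻ (Z=11), F^- has 10 e⁻ (Z=9), O^2- has 10 e⁻ (Z=8), S^2- has 18 e⁻ (Z=16). Si^4+ < Na^+ (both 10 e⁻, Z=14>11); Na^+ < F^- (both 10 e⁻, Z=11>9); F^- < O^2- (isoelectronic, higher Z=9 is smaller); O^2- < S^2- (same group, period 2 vs 3).
Merged order: Si^4+ < Na^+ < F^- < O^2- < S^2- — Na^+ is number 2.

2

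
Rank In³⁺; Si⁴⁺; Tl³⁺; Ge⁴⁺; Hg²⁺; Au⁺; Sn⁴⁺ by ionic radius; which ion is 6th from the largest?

Ge⁴⁺

Electron counts and nuclear charges: Si⁴⁺: 10 e⁻, Z=14, Ge⁴⁺: 28 e⁻, Z=32, Sn⁴⁺: 46 e⁻, Z=50, In³⁺: 46 e⁻, Z=49, Tl³⁺: 78 e⁻, Z=81, Hg²⁺: 78 e⁻, Z=80, Au⁺: 78 e⁻, Z=79. Si⁴⁺ < Ge⁴⁺ (same group, 1 shell fewer); Ge⁴⁺ < Sn⁴⁺ (same group, period 4 vs 5); Sn⁴⁺ < In³⁺ (isoelectronic, higher Z=50 is smaller); In³⁺ < Tl³⁺ (same group, period 5 vs 6); Tl³⁺ < Hg²⁺ (both 78 e⁻, Z=81>80); Hg²⁺ < Au⁺ (both 78 e⁻, Z=80>79).
So the order is Si⁴⁺ < Ge⁴⁺ < Sn⁴⁺ < In³⁺ < Tl³⁺ < Hg²⁺ < Au⁺; the 6th-largest ion is Ge⁴⁺.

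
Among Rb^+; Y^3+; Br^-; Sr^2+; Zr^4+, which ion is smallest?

Isoelectronic series (36 e⁻ each). Size is set by nuclear charge: more protons means a smaller ion. Zr^4+ (Z=40), Y^3+ (Z=39), Sr^2+ (Z=38), Rb^+ (Z=37), Br^- (Z=35).

Zr^4+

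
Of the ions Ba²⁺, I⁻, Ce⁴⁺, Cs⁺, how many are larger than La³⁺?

Isoelectronic series (54 e⁻ each). Size is set by nuclear charge: more protons means a smaller ion. Ce⁴⁺ (Z=58), La³⁺ (Z=57), Ba²⁺ (Z=56), Cs⁺ (Z=55), I⁻ (Z=53).
Ordering all of them (including La³⁺) by radius gives Ce⁴⁺ < La³⁺ < Ba²⁺ < Cs⁺ < I⁻. That's 3.

3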